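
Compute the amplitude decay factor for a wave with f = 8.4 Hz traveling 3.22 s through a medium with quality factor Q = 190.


pi*f*t/Q = pi*8.4*3.22/190 = 0.447231
A/A0 = exp(-0.447231) = 0.639396

0.639396


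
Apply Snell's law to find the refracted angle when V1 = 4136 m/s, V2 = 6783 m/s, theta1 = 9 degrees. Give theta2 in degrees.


sin(theta1) = sin(9 deg) = 0.156434
sin(theta2) = V2/V1 * sin(theta1) = 6783/4136 * 0.156434 = 0.256551
theta2 = arcsin(0.256551) = 14.8655 degrees

14.8655


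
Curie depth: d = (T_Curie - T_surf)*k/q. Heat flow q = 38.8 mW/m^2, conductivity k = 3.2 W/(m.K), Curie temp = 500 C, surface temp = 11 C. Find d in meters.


T_Curie - T_surf = 500 - 11 = 489 C
Convert q to W/m^2: 38.8 mW/m^2 = 0.0388 W/m^2
d = 489 * 3.2 / 0.0388 = 40329.9 m

40329.9


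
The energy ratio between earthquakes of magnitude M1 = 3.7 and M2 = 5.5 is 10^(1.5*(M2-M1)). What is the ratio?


M2 - M1 = 5.5 - 3.7 = 1.8
1.5 * 1.8 = 2.7
ratio = 10^2.7 = 501.19

501.19


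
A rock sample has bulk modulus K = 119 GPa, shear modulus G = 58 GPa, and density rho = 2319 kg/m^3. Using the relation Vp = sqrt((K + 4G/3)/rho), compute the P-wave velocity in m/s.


First compute the effective modulus:
K + 4G/3 = 119e9 + 4*58e9/3 = 196333333333.33 Pa
Then divide by density:
196333333333.33 / 2319 = 84662929.4236 Pa/(kg/m^3)
Take the square root:
Vp = sqrt(84662929.4236) = 9201.25 m/s

9201.25


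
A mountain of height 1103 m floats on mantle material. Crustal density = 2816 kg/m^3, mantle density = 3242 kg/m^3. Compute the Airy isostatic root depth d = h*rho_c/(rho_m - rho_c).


rho_m - rho_c = 3242 - 2816 = 426
d = 1103 * 2816 / 426
= 3106048 / 426
= 7291.19 m

7291.19


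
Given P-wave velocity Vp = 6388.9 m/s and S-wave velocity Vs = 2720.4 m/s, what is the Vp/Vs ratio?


Vp/Vs = 6388.9 / 2720.4
= 2.3485

2.3485


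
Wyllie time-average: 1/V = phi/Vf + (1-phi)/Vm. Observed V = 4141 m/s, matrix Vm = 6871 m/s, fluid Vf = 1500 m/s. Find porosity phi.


1/V - 1/Vm = 1/4141 - 1/6871 = 9.595e-05
1/Vf - 1/Vm = 1/1500 - 1/6871 = 0.00052113
phi = 9.595e-05 / 0.00052113 = 0.1841

0.1841


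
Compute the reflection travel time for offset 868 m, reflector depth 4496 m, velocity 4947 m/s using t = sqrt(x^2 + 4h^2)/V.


x^2 + 4h^2 = 868^2 + 4*4496^2 = 753424 + 80856064 = 81609488
sqrt(81609488) = 9033.797
t = 9033.797 / 4947 = 1.8261 s

1.8261


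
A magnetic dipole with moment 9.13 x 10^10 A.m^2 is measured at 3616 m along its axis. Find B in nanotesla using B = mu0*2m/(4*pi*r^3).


m = 9.13 x 10^10 = 91300000000 A.m^2
2m = 182600000000 A.m^2
r^3 = 3616^3 = 47280848896
B = (4pi*10^-7) * 182600000000 / (4*pi * 47280848896) * 1e9
= 229461.927418 / 594148670188.65 * 1e9
= 386.2029 nT

386.2029


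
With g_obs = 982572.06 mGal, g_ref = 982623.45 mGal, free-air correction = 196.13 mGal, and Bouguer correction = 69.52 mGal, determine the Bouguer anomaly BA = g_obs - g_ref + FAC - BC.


BA = g_obs - g_ref + FAC - BC
= 982572.06 - 982623.45 + 196.13 - 69.52
= 75.22 mGal

75.22


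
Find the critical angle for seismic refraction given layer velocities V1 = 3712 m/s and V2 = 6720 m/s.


V1/V2 = 3712/6720 = 0.552381
theta_c = arcsin(0.552381) = 33.5305 degrees

33.5305


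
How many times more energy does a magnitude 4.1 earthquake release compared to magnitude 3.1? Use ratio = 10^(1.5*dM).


M2 - M1 = 4.1 - 3.1 = 1.0
1.5 * 1.0 = 1.5
ratio = 10^1.5 = 31.62

31.62


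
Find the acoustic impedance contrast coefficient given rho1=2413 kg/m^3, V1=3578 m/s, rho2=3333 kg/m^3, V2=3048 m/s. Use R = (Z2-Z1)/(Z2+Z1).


Z1 = 2413 * 3578 = 8633714
Z2 = 3333 * 3048 = 10158984
R = (10158984 - 8633714) / (10158984 + 8633714) = 1525270 / 18792698 = 0.0812

0.0812


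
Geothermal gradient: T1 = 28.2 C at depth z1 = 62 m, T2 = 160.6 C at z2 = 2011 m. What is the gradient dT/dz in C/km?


dT = 160.6 - 28.2 = 132.4 C
dz = 2011 - 62 = 1949 m
gradient = dT/dz * 1000 = 132.4/1949 * 1000 = 67.9323 C/km

67.9323


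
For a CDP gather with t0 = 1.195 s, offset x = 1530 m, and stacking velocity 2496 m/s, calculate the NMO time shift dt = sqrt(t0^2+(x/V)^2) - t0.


x/Vnmo = 1530/2496 = 0.612981
(x/Vnmo)^2 = 0.375745
t0^2 = 1.428025
sqrt(1.428025 + 0.375745) = 1.343045
dt = 1.343045 - 1.195 = 0.148045

0.148045


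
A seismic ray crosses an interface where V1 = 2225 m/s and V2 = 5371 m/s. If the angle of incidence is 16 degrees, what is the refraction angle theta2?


sin(theta1) = sin(16 deg) = 0.275637
sin(theta2) = V2/V1 * sin(theta1) = 5371/2225 * 0.275637 = 0.66537
theta2 = arcsin(0.66537) = 41.7107 degrees

41.7107


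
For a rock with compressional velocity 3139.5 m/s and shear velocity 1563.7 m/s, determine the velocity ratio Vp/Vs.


Vp/Vs = 3139.5 / 1563.7
= 2.0077

2.0077


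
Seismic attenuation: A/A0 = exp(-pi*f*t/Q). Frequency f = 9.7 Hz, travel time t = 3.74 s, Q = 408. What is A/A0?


pi*f*t/Q = pi*9.7*3.74/408 = 0.27934
A/A0 = exp(-0.27934) = 0.756283

0.756283


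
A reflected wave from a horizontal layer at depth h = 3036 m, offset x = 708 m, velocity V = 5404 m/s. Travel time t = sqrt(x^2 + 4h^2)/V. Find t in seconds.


x^2 + 4h^2 = 708^2 + 4*3036^2 = 501264 + 36869184 = 37370448
sqrt(37370448) = 6113.1373
t = 6113.1373 / 5404 = 1.1312 s

1.1312


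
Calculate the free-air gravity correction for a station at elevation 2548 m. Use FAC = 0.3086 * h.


FAC = 0.3086 * h
= 0.3086 * 2548
= 786.3128 mGal

786.3128


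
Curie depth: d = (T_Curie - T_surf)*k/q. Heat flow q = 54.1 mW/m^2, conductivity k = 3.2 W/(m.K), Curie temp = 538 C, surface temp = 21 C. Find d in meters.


T_Curie - T_surf = 538 - 21 = 517 C
Convert q to W/m^2: 54.1 mW/m^2 = 0.0541 W/m^2
d = 517 * 3.2 / 0.0541 = 30580.41 m

30580.41


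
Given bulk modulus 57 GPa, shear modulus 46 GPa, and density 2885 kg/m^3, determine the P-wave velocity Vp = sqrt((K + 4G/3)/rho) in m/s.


First compute the effective modulus:
K + 4G/3 = 57e9 + 4*46e9/3 = 118333333333.33 Pa
Then divide by density:
118333333333.33 / 2885 = 41016753.3218 Pa/(kg/m^3)
Take the square root:
Vp = sqrt(41016753.3218) = 6404.43 m/s

6404.43


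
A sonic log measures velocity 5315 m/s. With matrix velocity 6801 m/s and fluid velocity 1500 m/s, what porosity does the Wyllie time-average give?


1/V - 1/Vm = 1/5315 - 1/6801 = 4.111e-05
1/Vf - 1/Vm = 1/1500 - 1/6801 = 0.00051963
phi = 4.111e-05 / 0.00051963 = 0.0791

0.0791


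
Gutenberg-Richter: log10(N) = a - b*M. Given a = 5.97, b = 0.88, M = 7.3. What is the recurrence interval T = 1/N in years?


log10(N) = 5.97 - 0.88*7.3 = -0.454
N = 10^-0.454 = 0.35156
T = 1/N = 1/0.35156 = 2.8445 years

2.8445


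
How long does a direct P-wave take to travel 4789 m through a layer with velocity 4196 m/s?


t = x / V
= 4789 / 4196
= 1.1413 s

1.1413


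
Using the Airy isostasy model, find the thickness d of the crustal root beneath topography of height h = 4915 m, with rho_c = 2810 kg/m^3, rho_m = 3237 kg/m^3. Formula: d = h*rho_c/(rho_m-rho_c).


rho_m - rho_c = 3237 - 2810 = 427
d = 4915 * 2810 / 427
= 13811150 / 427
= 32344.61 m

32344.61


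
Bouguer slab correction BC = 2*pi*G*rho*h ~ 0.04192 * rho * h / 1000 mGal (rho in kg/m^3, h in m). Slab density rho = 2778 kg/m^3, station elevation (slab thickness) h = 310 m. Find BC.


BC = 0.04192 * rho * h / 1000
= 0.04192 * 2778 * 310 / 1000
= 36.1007 mGal

36.1007


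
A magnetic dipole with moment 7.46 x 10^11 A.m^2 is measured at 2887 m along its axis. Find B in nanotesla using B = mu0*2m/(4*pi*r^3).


m = 7.46 x 10^11 = 746000000000 A.m^2
2m = 1492000000000 A.m^2
r^3 = 2887^3 = 24062478103
B = (4pi*10^-7) * 1492000000000 / (4*pi * 24062478103) * 1e9
= 1874902.495662 / 302378017742.2 * 1e9
= 6200.5251 nT

6200.5251


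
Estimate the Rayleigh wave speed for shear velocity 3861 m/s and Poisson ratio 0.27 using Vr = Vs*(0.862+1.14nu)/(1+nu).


Numerator factor = 0.862 + 1.14*0.27 = 1.1698
Denominator = 1 + 0.27 = 1.27
Vr = 3861 * 1.1698 / 1.27 = 3556.38 m/s

3556.38


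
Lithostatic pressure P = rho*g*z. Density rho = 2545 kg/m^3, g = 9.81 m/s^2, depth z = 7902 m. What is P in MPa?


P = rho * g * z / 1e6
= 2545 * 9.81 * 7902 / 1e6
= 197284887.9 / 1e6
= 197.2849 MPa

197.2849


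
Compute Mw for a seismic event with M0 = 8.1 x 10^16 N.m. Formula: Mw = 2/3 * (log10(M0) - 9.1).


log10(M0) = log10(8.1 x 10^16) = 16.9085
Mw = 2/3 * (16.9085 - 9.1)
= 2/3 * 7.8085
= 5.21

5.21


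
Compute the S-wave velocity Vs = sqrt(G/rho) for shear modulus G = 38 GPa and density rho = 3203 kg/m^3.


Convert G to Pa: G = 38e9 Pa
Compute G/rho = 38e9 / 3203 = 11863877.6147
Vs = sqrt(11863877.6147) = 3444.4 m/s

3444.4


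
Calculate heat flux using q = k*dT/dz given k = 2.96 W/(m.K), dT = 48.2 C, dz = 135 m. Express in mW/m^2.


q = k * dT / dz * 1000
= 2.96 * 48.2 / 135 * 1000
= 1.05683 * 1000
= 1056.8296 mW/m^2

1056.8296


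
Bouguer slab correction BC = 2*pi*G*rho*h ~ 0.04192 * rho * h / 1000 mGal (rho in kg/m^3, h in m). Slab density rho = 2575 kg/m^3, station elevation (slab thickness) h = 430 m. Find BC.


BC = 0.04192 * rho * h / 1000
= 0.04192 * 2575 * 430 / 1000
= 46.4159 mGal

46.4159


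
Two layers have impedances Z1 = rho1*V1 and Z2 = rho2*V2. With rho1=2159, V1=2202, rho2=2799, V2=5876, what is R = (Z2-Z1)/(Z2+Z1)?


Z1 = 2159 * 2202 = 4754118
Z2 = 2799 * 5876 = 16446924
R = (16446924 - 4754118) / (16446924 + 4754118) = 11692806 / 21201042 = 0.5515

0.5515


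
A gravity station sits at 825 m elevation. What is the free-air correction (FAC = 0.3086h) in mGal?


FAC = 0.3086 * h
= 0.3086 * 825
= 254.595 mGal

254.595


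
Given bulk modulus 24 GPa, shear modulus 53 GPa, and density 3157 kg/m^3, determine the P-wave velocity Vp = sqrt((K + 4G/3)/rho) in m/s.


First compute the effective modulus:
K + 4G/3 = 24e9 + 4*53e9/3 = 94666666666.67 Pa
Then divide by density:
94666666666.67 / 3157 = 29986273.8887 Pa/(kg/m^3)
Take the square root:
Vp = sqrt(29986273.8887) = 5475.97 m/s

5475.97


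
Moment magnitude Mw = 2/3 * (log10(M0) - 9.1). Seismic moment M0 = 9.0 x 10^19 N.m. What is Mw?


log10(M0) = log10(9.0 x 10^19) = 19.9542
Mw = 2/3 * (19.9542 - 9.1)
= 2/3 * 10.8542
= 7.24

7.24


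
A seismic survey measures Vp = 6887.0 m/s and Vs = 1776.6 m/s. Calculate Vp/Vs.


Vp/Vs = 6887.0 / 1776.6
= 3.8765

3.8765


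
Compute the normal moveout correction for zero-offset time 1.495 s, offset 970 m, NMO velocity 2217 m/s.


x/Vnmo = 970/2217 = 0.437528
(x/Vnmo)^2 = 0.191431
t0^2 = 2.235025
sqrt(2.235025 + 0.191431) = 1.557709
dt = 1.557709 - 1.495 = 0.062709

0.062709


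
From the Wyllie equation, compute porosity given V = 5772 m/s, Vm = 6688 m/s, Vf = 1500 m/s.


1/V - 1/Vm = 1/5772 - 1/6688 = 2.373e-05
1/Vf - 1/Vm = 1/1500 - 1/6688 = 0.00051715
phi = 2.373e-05 / 0.00051715 = 0.0459

0.0459


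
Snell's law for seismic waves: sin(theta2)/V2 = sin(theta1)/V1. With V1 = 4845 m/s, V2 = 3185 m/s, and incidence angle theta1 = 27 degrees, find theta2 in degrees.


sin(theta1) = sin(27 deg) = 0.45399
sin(theta2) = V2/V1 * sin(theta1) = 3185/4845 * 0.45399 = 0.298444
theta2 = arcsin(0.298444) = 17.3642 degrees

17.3642


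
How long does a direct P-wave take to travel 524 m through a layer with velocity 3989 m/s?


t = x / V
= 524 / 3989
= 0.1314 s

0.1314


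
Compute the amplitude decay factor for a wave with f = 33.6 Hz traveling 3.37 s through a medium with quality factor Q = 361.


pi*f*t/Q = pi*33.6*3.37/361 = 0.985398
A/A0 = exp(-0.985398) = 0.37329

0.37329


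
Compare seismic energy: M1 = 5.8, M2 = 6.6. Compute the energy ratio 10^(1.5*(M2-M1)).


M2 - M1 = 6.6 - 5.8 = 0.8
1.5 * 0.8 = 1.2
ratio = 10^1.2 = 15.85

15.85


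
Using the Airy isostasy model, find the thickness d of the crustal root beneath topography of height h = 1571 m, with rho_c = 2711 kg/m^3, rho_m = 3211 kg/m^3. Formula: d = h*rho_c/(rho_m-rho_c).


rho_m - rho_c = 3211 - 2711 = 500
d = 1571 * 2711 / 500
= 4258981 / 500
= 8517.96 m

8517.96


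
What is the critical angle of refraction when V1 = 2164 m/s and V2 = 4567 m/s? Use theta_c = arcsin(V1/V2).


V1/V2 = 2164/4567 = 0.473834
theta_c = arcsin(0.473834) = 28.2835 degrees

28.2835


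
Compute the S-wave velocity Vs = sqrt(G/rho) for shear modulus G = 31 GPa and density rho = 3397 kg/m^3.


Convert G to Pa: G = 31e9 Pa
Compute G/rho = 31e9 / 3397 = 9125699.1463
Vs = sqrt(9125699.1463) = 3020.88 m/s

3020.88


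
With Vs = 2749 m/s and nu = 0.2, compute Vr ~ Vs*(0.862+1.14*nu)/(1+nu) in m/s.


Numerator factor = 0.862 + 1.14*0.2 = 1.09
Denominator = 1 + 0.2 = 1.2
Vr = 2749 * 1.09 / 1.2 = 2497.01 m/s

2497.01


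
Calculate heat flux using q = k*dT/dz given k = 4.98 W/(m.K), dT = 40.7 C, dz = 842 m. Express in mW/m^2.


q = k * dT / dz * 1000
= 4.98 * 40.7 / 842 * 1000
= 0.24072 * 1000
= 240.7197 mW/m^2

240.7197


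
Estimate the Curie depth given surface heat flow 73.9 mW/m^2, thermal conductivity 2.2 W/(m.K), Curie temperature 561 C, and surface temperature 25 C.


T_Curie - T_surf = 561 - 25 = 536 C
Convert q to W/m^2: 73.9 mW/m^2 = 0.0739 W/m^2
d = 536 * 2.2 / 0.0739 = 15956.7 m

15956.7


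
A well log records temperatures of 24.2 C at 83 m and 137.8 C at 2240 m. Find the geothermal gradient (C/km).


dT = 137.8 - 24.2 = 113.6 C
dz = 2240 - 83 = 2157 m
gradient = dT/dz * 1000 = 113.6/2157 * 1000 = 52.6657 C/km

52.6657


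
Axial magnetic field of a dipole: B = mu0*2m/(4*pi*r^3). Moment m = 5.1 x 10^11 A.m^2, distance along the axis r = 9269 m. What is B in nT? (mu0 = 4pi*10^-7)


m = 5.1 x 10^11 = 510000000000 A.m^2
2m = 1020000000000 A.m^2
r^3 = 9269^3 = 796340212109
B = (4pi*10^-7) * 1020000000000 / (4*pi * 796340212109) * 1e9
= 1281769.802665 / 10007106240479.09 * 1e9
= 128.086 nT

128.086


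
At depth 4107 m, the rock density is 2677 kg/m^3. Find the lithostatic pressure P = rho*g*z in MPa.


P = rho * g * z / 1e6
= 2677 * 9.81 * 4107 / 1e6
= 107855446.59 / 1e6
= 107.8554 MPa

107.8554


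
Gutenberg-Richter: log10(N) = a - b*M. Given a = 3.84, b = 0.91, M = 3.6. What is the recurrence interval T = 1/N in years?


log10(N) = 3.84 - 0.91*3.6 = 0.564
N = 10^0.564 = 3.664376
T = 1/N = 1/3.664376 = 0.2729 years

0.2729


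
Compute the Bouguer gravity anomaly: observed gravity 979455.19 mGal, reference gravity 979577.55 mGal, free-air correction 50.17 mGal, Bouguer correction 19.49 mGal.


BA = g_obs - g_ref + FAC - BC
= 979455.19 - 979577.55 + 50.17 - 19.49
= -91.68 mGal

-91.68


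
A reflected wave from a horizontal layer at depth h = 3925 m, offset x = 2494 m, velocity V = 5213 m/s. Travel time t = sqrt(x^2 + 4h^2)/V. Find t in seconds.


x^2 + 4h^2 = 2494^2 + 4*3925^2 = 6220036 + 61622500 = 67842536
sqrt(67842536) = 8236.6581
t = 8236.6581 / 5213 = 1.58 s

1.58


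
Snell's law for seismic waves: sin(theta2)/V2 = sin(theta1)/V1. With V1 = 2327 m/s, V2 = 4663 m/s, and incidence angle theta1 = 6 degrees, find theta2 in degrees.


sin(theta1) = sin(6 deg) = 0.104528
sin(theta2) = V2/V1 * sin(theta1) = 4663/2327 * 0.104528 = 0.209461
theta2 = arcsin(0.209461) = 12.0908 degrees

12.0908


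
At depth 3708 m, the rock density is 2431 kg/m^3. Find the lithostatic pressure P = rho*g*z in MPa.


P = rho * g * z / 1e6
= 2431 * 9.81 * 3708 / 1e6
= 88428791.88 / 1e6
= 88.4288 MPa

88.4288


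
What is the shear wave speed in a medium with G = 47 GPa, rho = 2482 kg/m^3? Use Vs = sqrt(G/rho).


Convert G to Pa: G = 47e9 Pa
Compute G/rho = 47e9 / 2482 = 18936341.66
Vs = sqrt(18936341.66) = 4351.59 m/s

4351.59


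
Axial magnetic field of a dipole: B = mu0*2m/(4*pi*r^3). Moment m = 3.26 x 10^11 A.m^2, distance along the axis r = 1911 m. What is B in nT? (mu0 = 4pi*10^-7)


m = 3.26 x 10^11 = 326000000000 A.m^2
2m = 652000000000 A.m^2
r^3 = 1911^3 = 6978821031
B = (4pi*10^-7) * 652000000000 / (4*pi * 6978821031) * 1e9
= 819327.364056 / 87698451526.83 * 1e9
= 9342.5522 nT

9342.5522


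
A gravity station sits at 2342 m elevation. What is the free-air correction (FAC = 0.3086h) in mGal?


FAC = 0.3086 * h
= 0.3086 * 2342
= 722.7412 mGal

722.7412


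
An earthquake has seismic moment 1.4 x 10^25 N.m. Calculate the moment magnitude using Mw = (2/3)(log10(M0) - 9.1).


log10(M0) = log10(1.4 x 10^25) = 25.1461
Mw = 2/3 * (25.1461 - 9.1)
= 2/3 * 16.0461
= 10.7

10.7


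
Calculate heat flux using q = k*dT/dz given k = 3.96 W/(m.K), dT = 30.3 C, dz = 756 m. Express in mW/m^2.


q = k * dT / dz * 1000
= 3.96 * 30.3 / 756 * 1000
= 0.158714 * 1000
= 158.7143 mW/m^2

158.7143


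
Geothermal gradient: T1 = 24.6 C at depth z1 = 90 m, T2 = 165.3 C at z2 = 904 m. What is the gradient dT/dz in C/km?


dT = 165.3 - 24.6 = 140.7 C
dz = 904 - 90 = 814 m
gradient = dT/dz * 1000 = 140.7/814 * 1000 = 172.8501 C/km

172.8501


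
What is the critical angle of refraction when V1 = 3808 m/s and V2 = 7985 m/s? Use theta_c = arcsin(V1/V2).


V1/V2 = 3808/7985 = 0.476894
theta_c = arcsin(0.476894) = 28.4828 degrees

28.4828


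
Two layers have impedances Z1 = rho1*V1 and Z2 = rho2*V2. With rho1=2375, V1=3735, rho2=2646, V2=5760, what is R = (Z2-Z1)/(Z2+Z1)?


Z1 = 2375 * 3735 = 8870625
Z2 = 2646 * 5760 = 15240960
R = (15240960 - 8870625) / (15240960 + 8870625) = 6370335 / 24111585 = 0.2642

0.2642


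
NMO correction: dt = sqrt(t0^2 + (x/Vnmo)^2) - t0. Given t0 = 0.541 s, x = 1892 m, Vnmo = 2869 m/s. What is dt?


x/Vnmo = 1892/2869 = 0.659463
(x/Vnmo)^2 = 0.434892
t0^2 = 0.292681
sqrt(0.292681 + 0.434892) = 0.852979
dt = 0.852979 - 0.541 = 0.311979

0.311979


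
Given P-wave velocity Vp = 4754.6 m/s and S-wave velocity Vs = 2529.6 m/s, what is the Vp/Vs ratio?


Vp/Vs = 4754.6 / 2529.6
= 1.8796

1.8796


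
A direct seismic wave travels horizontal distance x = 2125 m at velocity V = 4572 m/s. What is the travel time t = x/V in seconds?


t = x / V
= 2125 / 4572
= 0.4648 s

0.4648


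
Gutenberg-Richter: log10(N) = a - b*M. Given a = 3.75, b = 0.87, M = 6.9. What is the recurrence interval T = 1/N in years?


log10(N) = 3.75 - 0.87*6.9 = -2.253
N = 10^-2.253 = 0.005585
T = 1/N = 1/0.005585 = 179.0606 years

179.0606


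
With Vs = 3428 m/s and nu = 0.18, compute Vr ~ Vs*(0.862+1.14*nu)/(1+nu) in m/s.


Numerator factor = 0.862 + 1.14*0.18 = 1.0672
Denominator = 1 + 0.18 = 1.18
Vr = 3428 * 1.0672 / 1.18 = 3100.31 m/s

3100.31


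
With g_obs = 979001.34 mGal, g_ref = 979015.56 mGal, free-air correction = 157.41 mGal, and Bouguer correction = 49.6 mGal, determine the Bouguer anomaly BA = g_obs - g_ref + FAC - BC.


BA = g_obs - g_ref + FAC - BC
= 979001.34 - 979015.56 + 157.41 - 49.6
= 93.59 mGal

93.59


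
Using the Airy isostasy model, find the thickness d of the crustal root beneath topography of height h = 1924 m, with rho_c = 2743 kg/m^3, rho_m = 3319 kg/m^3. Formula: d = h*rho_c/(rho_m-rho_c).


rho_m - rho_c = 3319 - 2743 = 576
d = 1924 * 2743 / 576
= 5277532 / 576
= 9162.38 m

9162.38


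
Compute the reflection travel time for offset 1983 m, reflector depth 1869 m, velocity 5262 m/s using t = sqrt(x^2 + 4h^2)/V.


x^2 + 4h^2 = 1983^2 + 4*1869^2 = 3932289 + 13972644 = 17904933
sqrt(17904933) = 4231.4221
t = 4231.4221 / 5262 = 0.8041 s

0.8041


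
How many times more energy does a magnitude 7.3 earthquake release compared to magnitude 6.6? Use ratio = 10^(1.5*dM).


M2 - M1 = 7.3 - 6.6 = 0.7
1.5 * 0.7 = 1.05
ratio = 10^1.05 = 11.22

11.22


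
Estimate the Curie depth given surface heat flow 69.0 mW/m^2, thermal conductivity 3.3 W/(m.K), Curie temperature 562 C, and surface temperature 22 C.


T_Curie - T_surf = 562 - 22 = 540 C
Convert q to W/m^2: 69.0 mW/m^2 = 0.069 W/m^2
d = 540 * 3.3 / 0.069 = 25826.09 m

25826.09


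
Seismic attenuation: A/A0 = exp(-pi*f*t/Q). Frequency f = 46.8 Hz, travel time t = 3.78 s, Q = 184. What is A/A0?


pi*f*t/Q = pi*46.8*3.78/184 = 3.020436
A/A0 = exp(-3.020436) = 0.04878

0.04878


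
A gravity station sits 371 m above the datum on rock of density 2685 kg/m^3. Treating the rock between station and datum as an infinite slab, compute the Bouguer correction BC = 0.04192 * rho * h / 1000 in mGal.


BC = 0.04192 * rho * h / 1000
= 0.04192 * 2685 * 371 / 1000
= 41.758 mGal

41.758


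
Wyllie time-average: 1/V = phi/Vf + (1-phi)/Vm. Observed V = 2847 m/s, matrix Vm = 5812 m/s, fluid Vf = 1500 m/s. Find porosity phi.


1/V - 1/Vm = 1/2847 - 1/5812 = 0.00017919
1/Vf - 1/Vm = 1/1500 - 1/5812 = 0.00049461
phi = 0.00017919 / 0.00049461 = 0.3623

0.3623


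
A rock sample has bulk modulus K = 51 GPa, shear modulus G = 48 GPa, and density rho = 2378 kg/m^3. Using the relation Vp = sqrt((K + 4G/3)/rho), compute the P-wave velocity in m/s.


First compute the effective modulus:
K + 4G/3 = 51e9 + 4*48e9/3 = 115000000000.0 Pa
Then divide by density:
115000000000.0 / 2378 = 48359966.3583 Pa/(kg/m^3)
Take the square root:
Vp = sqrt(48359966.3583) = 6954.13 m/s

6954.13


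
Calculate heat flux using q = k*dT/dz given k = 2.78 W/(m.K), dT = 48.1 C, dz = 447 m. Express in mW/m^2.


q = k * dT / dz * 1000
= 2.78 * 48.1 / 447 * 1000
= 0.299145 * 1000
= 299.1454 mW/m^2

299.1454


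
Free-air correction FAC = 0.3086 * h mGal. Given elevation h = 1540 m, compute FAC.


FAC = 0.3086 * h
= 0.3086 * 1540
= 475.244 mGal

475.244


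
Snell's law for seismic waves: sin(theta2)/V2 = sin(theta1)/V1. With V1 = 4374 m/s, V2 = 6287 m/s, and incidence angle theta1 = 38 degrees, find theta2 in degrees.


sin(theta1) = sin(38 deg) = 0.615661
sin(theta2) = V2/V1 * sin(theta1) = 6287/4374 * 0.615661 = 0.884925
theta2 = arcsin(0.884925) = 62.2423 degrees

62.2423


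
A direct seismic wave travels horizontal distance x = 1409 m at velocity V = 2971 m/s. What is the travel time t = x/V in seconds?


t = x / V
= 1409 / 2971
= 0.4743 s

0.4743


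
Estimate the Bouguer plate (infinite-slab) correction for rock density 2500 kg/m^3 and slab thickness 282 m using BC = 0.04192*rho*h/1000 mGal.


BC = 0.04192 * rho * h / 1000
= 0.04192 * 2500 * 282 / 1000
= 29.5536 mGal

29.5536


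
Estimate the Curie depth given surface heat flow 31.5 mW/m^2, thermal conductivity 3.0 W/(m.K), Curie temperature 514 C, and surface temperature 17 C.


T_Curie - T_surf = 514 - 17 = 497 C
Convert q to W/m^2: 31.5 mW/m^2 = 0.0315 W/m^2
d = 497 * 3.0 / 0.0315 = 47333.33 m

47333.33


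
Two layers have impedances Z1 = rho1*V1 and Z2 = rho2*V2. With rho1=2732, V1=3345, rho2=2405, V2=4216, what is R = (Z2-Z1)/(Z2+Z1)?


Z1 = 2732 * 3345 = 9138540
Z2 = 2405 * 4216 = 10139480
R = (10139480 - 9138540) / (10139480 + 9138540) = 1000940 / 19278020 = 0.0519

0.0519


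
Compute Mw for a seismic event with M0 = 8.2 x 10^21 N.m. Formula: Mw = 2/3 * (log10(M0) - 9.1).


log10(M0) = log10(8.2 x 10^21) = 21.9138
Mw = 2/3 * (21.9138 - 9.1)
= 2/3 * 12.8138
= 8.54

8.54


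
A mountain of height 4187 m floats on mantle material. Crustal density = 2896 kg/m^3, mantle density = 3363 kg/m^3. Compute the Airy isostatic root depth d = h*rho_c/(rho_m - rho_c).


rho_m - rho_c = 3363 - 2896 = 467
d = 4187 * 2896 / 467
= 12125552 / 467
= 25964.78 m

25964.78


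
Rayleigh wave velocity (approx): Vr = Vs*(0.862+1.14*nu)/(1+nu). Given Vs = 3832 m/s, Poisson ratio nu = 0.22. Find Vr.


Numerator factor = 0.862 + 1.14*0.22 = 1.1128
Denominator = 1 + 0.22 = 1.22
Vr = 3832 * 1.1128 / 1.22 = 3495.29 m/s

3495.29


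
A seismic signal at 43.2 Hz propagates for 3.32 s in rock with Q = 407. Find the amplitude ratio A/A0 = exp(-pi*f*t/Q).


pi*f*t/Q = pi*43.2*3.32/407 = 1.107076
A/A0 = exp(-1.107076) = 0.330524

0.330524


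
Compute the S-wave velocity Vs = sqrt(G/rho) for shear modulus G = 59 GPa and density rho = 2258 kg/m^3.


Convert G to Pa: G = 59e9 Pa
Compute G/rho = 59e9 / 2258 = 26129317.9805
Vs = sqrt(26129317.9805) = 5111.68 m/s

5111.68


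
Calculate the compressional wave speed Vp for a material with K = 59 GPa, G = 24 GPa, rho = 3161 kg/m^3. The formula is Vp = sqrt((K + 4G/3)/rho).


First compute the effective modulus:
K + 4G/3 = 59e9 + 4*24e9/3 = 91000000000.0 Pa
Then divide by density:
91000000000.0 / 3161 = 28788358.1145 Pa/(kg/m^3)
Take the square root:
Vp = sqrt(28788358.1145) = 5365.48 m/s

5365.48


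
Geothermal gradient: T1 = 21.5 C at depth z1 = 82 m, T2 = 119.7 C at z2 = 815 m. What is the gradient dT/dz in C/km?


dT = 119.7 - 21.5 = 98.2 C
dz = 815 - 82 = 733 m
gradient = dT/dz * 1000 = 98.2/733 * 1000 = 133.97 C/km

133.97


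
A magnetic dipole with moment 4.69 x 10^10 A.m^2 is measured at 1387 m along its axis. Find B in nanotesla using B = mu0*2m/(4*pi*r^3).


m = 4.69 x 10^10 = 46900000000 A.m^2
2m = 93800000000 A.m^2
r^3 = 1387^3 = 2668267603
B = (4pi*10^-7) * 93800000000 / (4*pi * 2668267603) * 1e9
= 117872.556363 / 33530439597.59 * 1e9
= 3515.3895 nT

3515.3895


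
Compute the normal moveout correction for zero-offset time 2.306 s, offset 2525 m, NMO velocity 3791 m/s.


x/Vnmo = 2525/3791 = 0.666051
(x/Vnmo)^2 = 0.443624
t0^2 = 5.317636
sqrt(5.317636 + 0.443624) = 2.400263
dt = 2.400263 - 2.306 = 0.094263

0.094263


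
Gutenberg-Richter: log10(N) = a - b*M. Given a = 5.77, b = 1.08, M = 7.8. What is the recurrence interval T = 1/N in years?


log10(N) = 5.77 - 1.08*7.8 = -2.654
N = 10^-2.654 = 0.002218
T = 1/N = 1/0.002218 = 450.8167 years

450.8167


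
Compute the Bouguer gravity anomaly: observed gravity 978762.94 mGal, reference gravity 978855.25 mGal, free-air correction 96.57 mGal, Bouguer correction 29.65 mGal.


BA = g_obs - g_ref + FAC - BC
= 978762.94 - 978855.25 + 96.57 - 29.65
= -25.39 mGal

-25.39


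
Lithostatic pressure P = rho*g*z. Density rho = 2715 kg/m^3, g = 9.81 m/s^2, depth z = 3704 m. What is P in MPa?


P = rho * g * z / 1e6
= 2715 * 9.81 * 3704 / 1e6
= 98652891.6 / 1e6
= 98.6529 MPa

98.6529


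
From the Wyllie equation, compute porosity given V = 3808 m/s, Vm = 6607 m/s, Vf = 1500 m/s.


1/V - 1/Vm = 1/3808 - 1/6607 = 0.00011125
1/Vf - 1/Vm = 1/1500 - 1/6607 = 0.00051531
phi = 0.00011125 / 0.00051531 = 0.2159

0.2159


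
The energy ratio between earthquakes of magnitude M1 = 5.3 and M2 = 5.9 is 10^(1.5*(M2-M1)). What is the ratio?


M2 - M1 = 5.9 - 5.3 = 0.6
1.5 * 0.6 = 0.9
ratio = 10^0.9 = 7.94

7.94


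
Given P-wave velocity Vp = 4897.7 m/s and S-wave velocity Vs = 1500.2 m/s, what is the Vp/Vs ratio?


Vp/Vs = 4897.7 / 1500.2
= 3.2647

3.2647


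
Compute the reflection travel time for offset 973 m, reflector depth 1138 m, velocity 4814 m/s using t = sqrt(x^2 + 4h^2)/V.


x^2 + 4h^2 = 973^2 + 4*1138^2 = 946729 + 5180176 = 6126905
sqrt(6126905) = 2475.2586
t = 2475.2586 / 4814 = 0.5142 s

0.5142


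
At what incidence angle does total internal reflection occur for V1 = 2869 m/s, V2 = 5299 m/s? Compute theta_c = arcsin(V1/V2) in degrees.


V1/V2 = 2869/5299 = 0.541423
theta_c = arcsin(0.541423) = 32.7806 degrees

32.7806


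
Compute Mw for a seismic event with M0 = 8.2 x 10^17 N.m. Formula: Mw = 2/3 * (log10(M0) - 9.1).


log10(M0) = log10(8.2 x 10^17) = 17.9138
Mw = 2/3 * (17.9138 - 9.1)
= 2/3 * 8.8138
= 5.88

5.88


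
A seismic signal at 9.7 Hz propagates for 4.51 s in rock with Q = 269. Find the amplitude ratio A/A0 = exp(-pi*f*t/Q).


pi*f*t/Q = pi*9.7*4.51/269 = 0.510912
A/A0 = exp(-0.510912) = 0.599948

0.599948


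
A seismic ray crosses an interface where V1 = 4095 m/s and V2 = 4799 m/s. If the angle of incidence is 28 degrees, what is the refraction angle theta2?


sin(theta1) = sin(28 deg) = 0.469472
sin(theta2) = V2/V1 * sin(theta1) = 4799/4095 * 0.469472 = 0.550182
theta2 = arcsin(0.550182) = 33.3795 degrees

33.3795


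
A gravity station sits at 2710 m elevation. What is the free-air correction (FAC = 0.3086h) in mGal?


FAC = 0.3086 * h
= 0.3086 * 2710
= 836.306 mGal

836.306


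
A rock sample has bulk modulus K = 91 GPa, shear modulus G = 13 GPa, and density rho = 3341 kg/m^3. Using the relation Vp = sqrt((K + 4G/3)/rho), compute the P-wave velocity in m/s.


First compute the effective modulus:
K + 4G/3 = 91e9 + 4*13e9/3 = 108333333333.33 Pa
Then divide by density:
108333333333.33 / 3341 = 32425421.5305 Pa/(kg/m^3)
Take the square root:
Vp = sqrt(32425421.5305) = 5694.33 m/s

5694.33


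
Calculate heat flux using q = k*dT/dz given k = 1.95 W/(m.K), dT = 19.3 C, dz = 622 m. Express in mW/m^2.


q = k * dT / dz * 1000
= 1.95 * 19.3 / 622 * 1000
= 0.060506 * 1000
= 60.5064 mW/m^2

60.5064


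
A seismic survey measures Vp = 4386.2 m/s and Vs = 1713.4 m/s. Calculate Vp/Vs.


Vp/Vs = 4386.2 / 1713.4
= 2.5599

2.5599


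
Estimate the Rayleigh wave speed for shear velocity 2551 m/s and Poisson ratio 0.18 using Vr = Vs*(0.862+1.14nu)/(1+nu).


Numerator factor = 0.862 + 1.14*0.18 = 1.0672
Denominator = 1 + 0.18 = 1.18
Vr = 2551 * 1.0672 / 1.18 = 2307.14 m/s

2307.14


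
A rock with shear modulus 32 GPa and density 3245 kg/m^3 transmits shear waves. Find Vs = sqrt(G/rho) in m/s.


Convert G to Pa: G = 32e9 Pa
Compute G/rho = 32e9 / 3245 = 9861325.1156
Vs = sqrt(9861325.1156) = 3140.27 m/s

3140.27


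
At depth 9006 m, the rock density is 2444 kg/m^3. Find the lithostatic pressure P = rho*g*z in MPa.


P = rho * g * z / 1e6
= 2444 * 9.81 * 9006 / 1e6
= 215924613.84 / 1e6
= 215.9246 MPa

215.9246


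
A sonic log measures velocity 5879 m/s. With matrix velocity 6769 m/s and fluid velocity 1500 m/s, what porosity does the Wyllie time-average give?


1/V - 1/Vm = 1/5879 - 1/6769 = 2.236e-05
1/Vf - 1/Vm = 1/1500 - 1/6769 = 0.00051893
phi = 2.236e-05 / 0.00051893 = 0.0431

0.0431


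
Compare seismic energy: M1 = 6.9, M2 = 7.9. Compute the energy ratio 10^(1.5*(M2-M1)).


M2 - M1 = 7.9 - 6.9 = 1.0
1.5 * 1.0 = 1.5
ratio = 10^1.5 = 31.62

31.62


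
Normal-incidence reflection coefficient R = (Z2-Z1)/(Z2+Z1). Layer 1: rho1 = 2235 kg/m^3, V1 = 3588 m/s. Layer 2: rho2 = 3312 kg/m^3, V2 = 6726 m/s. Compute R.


Z1 = 2235 * 3588 = 8019180
Z2 = 3312 * 6726 = 22276512
R = (22276512 - 8019180) / (22276512 + 8019180) = 14257332 / 30295692 = 0.4706

0.4706


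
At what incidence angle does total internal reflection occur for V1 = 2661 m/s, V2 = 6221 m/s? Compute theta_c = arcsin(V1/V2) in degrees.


V1/V2 = 2661/6221 = 0.427745
theta_c = arcsin(0.427745) = 25.3245 degrees

25.3245


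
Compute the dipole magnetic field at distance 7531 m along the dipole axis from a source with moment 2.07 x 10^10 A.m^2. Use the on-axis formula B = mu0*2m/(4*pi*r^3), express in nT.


m = 2.07 x 10^10 = 20700000000 A.m^2
2m = 41400000000 A.m^2
r^3 = 7531^3 = 427127902291
B = (4pi*10^-7) * 41400000000 / (4*pi * 427127902291) * 1e9
= 52024.774343 / 5367447519922.5 * 1e9
= 9.6926 nT

9.6926


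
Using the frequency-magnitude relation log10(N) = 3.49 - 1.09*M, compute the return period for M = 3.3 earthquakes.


log10(N) = 3.49 - 1.09*3.3 = -0.107
N = 10^-0.107 = 0.781628
T = 1/N = 1/0.781628 = 1.2794 years

1.2794


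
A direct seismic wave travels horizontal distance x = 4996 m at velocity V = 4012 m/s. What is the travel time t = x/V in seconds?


t = x / V
= 4996 / 4012
= 1.2453 s

1.2453


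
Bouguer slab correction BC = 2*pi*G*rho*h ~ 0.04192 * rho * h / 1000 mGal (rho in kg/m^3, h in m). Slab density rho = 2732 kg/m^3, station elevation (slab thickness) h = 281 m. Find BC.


BC = 0.04192 * rho * h / 1000
= 0.04192 * 2732 * 281 / 1000
= 32.1816 mGal

32.1816


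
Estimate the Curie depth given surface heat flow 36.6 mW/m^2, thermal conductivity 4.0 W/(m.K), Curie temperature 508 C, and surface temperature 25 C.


T_Curie - T_surf = 508 - 25 = 483 C
Convert q to W/m^2: 36.6 mW/m^2 = 0.0366 W/m^2
d = 483 * 4.0 / 0.0366 = 52786.89 m

52786.89


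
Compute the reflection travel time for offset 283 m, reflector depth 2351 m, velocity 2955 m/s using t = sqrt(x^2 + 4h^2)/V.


x^2 + 4h^2 = 283^2 + 4*2351^2 = 80089 + 22108804 = 22188893
sqrt(22188893) = 4710.5088
t = 4710.5088 / 2955 = 1.5941 s

1.5941


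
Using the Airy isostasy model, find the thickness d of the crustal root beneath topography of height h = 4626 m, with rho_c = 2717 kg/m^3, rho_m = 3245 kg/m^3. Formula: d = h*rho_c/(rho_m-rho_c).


rho_m - rho_c = 3245 - 2717 = 528
d = 4626 * 2717 / 528
= 12568842 / 528
= 23804.62 m

23804.62


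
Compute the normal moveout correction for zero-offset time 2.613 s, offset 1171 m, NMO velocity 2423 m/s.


x/Vnmo = 1171/2423 = 0.483285
(x/Vnmo)^2 = 0.233565
t0^2 = 6.827769
sqrt(6.827769 + 0.233565) = 2.657317
dt = 2.657317 - 2.613 = 0.044317

0.044317


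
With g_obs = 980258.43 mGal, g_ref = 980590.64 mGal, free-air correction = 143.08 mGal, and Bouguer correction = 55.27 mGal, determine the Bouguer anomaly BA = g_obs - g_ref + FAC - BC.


BA = g_obs - g_ref + FAC - BC
= 980258.43 - 980590.64 + 143.08 - 55.27
= -244.4 mGal

-244.4


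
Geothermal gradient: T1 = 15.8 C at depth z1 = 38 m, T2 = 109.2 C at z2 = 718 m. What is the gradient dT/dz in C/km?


dT = 109.2 - 15.8 = 93.4 C
dz = 718 - 38 = 680 m
gradient = dT/dz * 1000 = 93.4/680 * 1000 = 137.3529 C/km

137.3529


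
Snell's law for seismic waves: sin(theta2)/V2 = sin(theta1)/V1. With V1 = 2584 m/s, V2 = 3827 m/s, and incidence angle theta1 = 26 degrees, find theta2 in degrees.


sin(theta1) = sin(26 deg) = 0.438371
sin(theta2) = V2/V1 * sin(theta1) = 3827/2584 * 0.438371 = 0.649244
theta2 = arcsin(0.649244) = 40.4846 degrees

40.4846


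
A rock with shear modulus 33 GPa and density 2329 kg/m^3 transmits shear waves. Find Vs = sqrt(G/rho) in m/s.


Convert G to Pa: G = 33e9 Pa
Compute G/rho = 33e9 / 2329 = 14169171.3182
Vs = sqrt(14169171.3182) = 3764.2 m/s

3764.2


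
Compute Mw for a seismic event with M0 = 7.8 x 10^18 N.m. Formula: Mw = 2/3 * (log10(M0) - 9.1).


log10(M0) = log10(7.8 x 10^18) = 18.8921
Mw = 2/3 * (18.8921 - 9.1)
= 2/3 * 9.7921
= 6.53

6.53


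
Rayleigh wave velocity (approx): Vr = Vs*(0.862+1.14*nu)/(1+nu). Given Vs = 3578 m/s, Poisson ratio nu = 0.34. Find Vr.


Numerator factor = 0.862 + 1.14*0.34 = 1.2496
Denominator = 1 + 0.34 = 1.34
Vr = 3578 * 1.2496 / 1.34 = 3336.62 m/s

3336.62


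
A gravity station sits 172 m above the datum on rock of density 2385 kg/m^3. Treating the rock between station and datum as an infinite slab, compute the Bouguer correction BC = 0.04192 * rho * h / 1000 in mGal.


BC = 0.04192 * rho * h / 1000
= 0.04192 * 2385 * 172 / 1000
= 17.1964 mGal

17.1964


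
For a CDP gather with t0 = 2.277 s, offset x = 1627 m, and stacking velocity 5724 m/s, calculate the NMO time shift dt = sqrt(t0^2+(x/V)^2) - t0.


x/Vnmo = 1627/5724 = 0.284242
(x/Vnmo)^2 = 0.080793
t0^2 = 5.184729
sqrt(5.184729 + 0.080793) = 2.294673
dt = 2.294673 - 2.277 = 0.017673

0.017673


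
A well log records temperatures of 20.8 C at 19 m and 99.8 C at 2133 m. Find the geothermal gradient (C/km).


dT = 99.8 - 20.8 = 79.0 C
dz = 2133 - 19 = 2114 m
gradient = dT/dz * 1000 = 79.0/2114 * 1000 = 37.3699 C/km

37.3699


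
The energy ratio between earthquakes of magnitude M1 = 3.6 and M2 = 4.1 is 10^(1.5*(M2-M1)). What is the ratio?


M2 - M1 = 4.1 - 3.6 = 0.5
1.5 * 0.5 = 0.75
ratio = 10^0.75 = 5.62

5.62


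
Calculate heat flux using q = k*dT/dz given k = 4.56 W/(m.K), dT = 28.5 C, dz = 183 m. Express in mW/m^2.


q = k * dT / dz * 1000
= 4.56 * 28.5 / 183 * 1000
= 0.710164 * 1000
= 710.1639 mW/m^2

710.1639


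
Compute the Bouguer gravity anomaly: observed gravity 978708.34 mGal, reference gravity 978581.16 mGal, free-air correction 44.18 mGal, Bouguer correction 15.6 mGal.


BA = g_obs - g_ref + FAC - BC
= 978708.34 - 978581.16 + 44.18 - 15.6
= 155.76 mGal

155.76


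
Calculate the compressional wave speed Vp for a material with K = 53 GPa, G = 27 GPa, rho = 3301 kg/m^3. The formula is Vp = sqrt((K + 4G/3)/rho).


First compute the effective modulus:
K + 4G/3 = 53e9 + 4*27e9/3 = 89000000000.0 Pa
Then divide by density:
89000000000.0 / 3301 = 26961526.8101 Pa/(kg/m^3)
Take the square root:
Vp = sqrt(26961526.8101) = 5192.45 m/s

5192.45


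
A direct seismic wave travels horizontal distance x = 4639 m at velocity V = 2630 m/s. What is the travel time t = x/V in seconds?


t = x / V
= 4639 / 2630
= 1.7639 s

1.7639


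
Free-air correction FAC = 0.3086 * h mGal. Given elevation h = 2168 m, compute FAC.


FAC = 0.3086 * h
= 0.3086 * 2168
= 669.0448 mGal

669.0448


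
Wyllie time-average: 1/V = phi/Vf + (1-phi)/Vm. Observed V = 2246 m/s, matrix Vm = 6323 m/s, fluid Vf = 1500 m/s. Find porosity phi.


1/V - 1/Vm = 1/2246 - 1/6323 = 0.00028708
1/Vf - 1/Vm = 1/1500 - 1/6323 = 0.00050851
phi = 0.00028708 / 0.00050851 = 0.5646

0.5646


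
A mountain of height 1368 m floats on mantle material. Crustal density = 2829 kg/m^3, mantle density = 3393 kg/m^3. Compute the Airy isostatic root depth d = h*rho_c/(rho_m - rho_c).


rho_m - rho_c = 3393 - 2829 = 564
d = 1368 * 2829 / 564
= 3870072 / 564
= 6861.83 m

6861.83


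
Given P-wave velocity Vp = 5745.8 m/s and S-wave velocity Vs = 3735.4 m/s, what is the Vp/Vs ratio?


Vp/Vs = 5745.8 / 3735.4
= 1.5382

1.5382


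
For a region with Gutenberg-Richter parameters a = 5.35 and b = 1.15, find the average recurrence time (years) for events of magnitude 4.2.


log10(N) = 5.35 - 1.15*4.2 = 0.52
N = 10^0.52 = 3.311311
T = 1/N = 1/3.311311 = 0.302 years

0.302


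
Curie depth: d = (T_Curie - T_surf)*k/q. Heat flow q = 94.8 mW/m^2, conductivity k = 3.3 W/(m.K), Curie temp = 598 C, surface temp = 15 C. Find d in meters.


T_Curie - T_surf = 598 - 15 = 583 C
Convert q to W/m^2: 94.8 mW/m^2 = 0.0948 W/m^2
d = 583 * 3.3 / 0.0948 = 20294.3 m

20294.3


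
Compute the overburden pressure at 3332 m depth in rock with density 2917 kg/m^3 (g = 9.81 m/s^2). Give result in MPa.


P = rho * g * z / 1e6
= 2917 * 9.81 * 3332 / 1e6
= 95347745.64 / 1e6
= 95.3477 MPa

95.3477


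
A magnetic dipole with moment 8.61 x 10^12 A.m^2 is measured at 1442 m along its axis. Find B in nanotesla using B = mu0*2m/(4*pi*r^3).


m = 8.61 x 10^12 = 8610000000000 A.m^2
2m = 17220000000000 A.m^2
r^3 = 1442^3 = 2998442888
B = (4pi*10^-7) * 17220000000000 / (4*pi * 2998442888) * 1e9
= 21639290.197926 / 37679544596.6 * 1e9
= 574298.0821 nT

574298.0821


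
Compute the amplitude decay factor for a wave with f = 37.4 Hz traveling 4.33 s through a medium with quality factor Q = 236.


pi*f*t/Q = pi*37.4*4.33/236 = 2.155745
A/A0 = exp(-2.155745) = 0.115817

0.115817


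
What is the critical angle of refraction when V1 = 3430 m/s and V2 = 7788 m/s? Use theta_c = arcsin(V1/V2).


V1/V2 = 3430/7788 = 0.440421
theta_c = arcsin(0.440421) = 26.1308 degrees

26.1308


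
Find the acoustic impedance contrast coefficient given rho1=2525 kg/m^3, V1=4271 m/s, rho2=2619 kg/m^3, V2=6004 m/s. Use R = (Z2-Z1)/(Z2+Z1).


Z1 = 2525 * 4271 = 10784275
Z2 = 2619 * 6004 = 15724476
R = (15724476 - 10784275) / (15724476 + 10784275) = 4940201 / 26508751 = 0.1864

0.1864


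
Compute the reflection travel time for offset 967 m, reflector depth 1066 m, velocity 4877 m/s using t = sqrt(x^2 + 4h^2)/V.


x^2 + 4h^2 = 967^2 + 4*1066^2 = 935089 + 4545424 = 5480513
sqrt(5480513) = 2341.0496
t = 2341.0496 / 4877 = 0.48 s

0.48


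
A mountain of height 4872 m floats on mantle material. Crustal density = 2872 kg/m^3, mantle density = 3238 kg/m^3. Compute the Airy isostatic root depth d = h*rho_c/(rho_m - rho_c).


rho_m - rho_c = 3238 - 2872 = 366
d = 4872 * 2872 / 366
= 13992384 / 366
= 38230.56 m

38230.56


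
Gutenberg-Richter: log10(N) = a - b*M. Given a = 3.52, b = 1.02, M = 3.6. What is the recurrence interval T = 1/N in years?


log10(N) = 3.52 - 1.02*3.6 = -0.152
N = 10^-0.152 = 0.704693
T = 1/N = 1/0.704693 = 1.4191 years

1.4191
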